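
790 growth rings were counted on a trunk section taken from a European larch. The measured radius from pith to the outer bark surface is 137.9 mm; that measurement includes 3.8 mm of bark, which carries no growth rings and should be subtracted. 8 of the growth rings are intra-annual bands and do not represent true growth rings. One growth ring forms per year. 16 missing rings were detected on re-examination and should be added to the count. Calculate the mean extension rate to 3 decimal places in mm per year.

After corrections the count is 790 − 8 + 16 = 798 growth rings.
Removing the 3.8 mm offcut leaves 137.9 − 3.8 = 134.1 mm.
134.1 mm over 798 years gives 134.1 / 798 ≈ 0.168 mm per year.

0.168 mm per year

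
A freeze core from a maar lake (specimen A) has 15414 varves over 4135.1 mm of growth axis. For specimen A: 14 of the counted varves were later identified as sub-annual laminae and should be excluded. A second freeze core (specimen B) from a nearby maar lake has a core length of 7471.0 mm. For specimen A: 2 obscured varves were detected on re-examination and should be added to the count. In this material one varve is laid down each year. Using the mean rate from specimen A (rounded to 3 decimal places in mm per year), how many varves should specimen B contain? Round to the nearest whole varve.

27877 varves

Specimen A: adjusted count: 15414 − 14 + 2 = 15402 varves.
A: Mean rate = 4135.1 mm / 15402 years ≈ 0.268 mm/yr.
B spans 7471.0 / 0.268 = 27876.87 years ≈ 27877 varves.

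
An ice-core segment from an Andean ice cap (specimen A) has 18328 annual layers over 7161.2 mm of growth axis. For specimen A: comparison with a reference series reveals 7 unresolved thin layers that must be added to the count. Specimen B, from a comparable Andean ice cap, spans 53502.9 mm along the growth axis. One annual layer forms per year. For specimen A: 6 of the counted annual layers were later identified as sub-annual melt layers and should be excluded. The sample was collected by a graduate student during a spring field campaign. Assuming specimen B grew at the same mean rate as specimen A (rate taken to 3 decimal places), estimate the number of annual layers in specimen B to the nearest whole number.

136836 annual layers

Specimen A: true annual layer count = 18328 − 6 + 7 = 18329.
A: Extension rate ≈ 7161.2 / 18329 = 0.391 mm per year.
B spans 53502.9 / 0.391 = 136836.06 years ≈ 136836 annual layers.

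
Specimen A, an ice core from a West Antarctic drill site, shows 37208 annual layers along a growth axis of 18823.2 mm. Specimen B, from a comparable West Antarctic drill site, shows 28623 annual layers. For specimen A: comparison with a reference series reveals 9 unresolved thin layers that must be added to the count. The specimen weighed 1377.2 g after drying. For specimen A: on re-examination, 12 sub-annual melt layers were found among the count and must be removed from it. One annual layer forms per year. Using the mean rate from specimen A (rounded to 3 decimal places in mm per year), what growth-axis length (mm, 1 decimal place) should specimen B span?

Specimen A: true annual layer count = 37208 − 12 + 9 = 37205.
A: Mean rate = 18823.2 mm / 37205 years ≈ 0.506 mm per year.
For B, 0.506 mm/year × 28623 years = 14483.2 mm.

14483.2 mm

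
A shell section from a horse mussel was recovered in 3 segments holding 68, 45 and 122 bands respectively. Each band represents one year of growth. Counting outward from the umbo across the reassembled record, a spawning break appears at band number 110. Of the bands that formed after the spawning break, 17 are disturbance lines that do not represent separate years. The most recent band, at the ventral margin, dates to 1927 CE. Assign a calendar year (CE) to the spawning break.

Total bands = 68 + 45 + 122 = 235.
The spawning break sits at band 110 from the umbo, so 235 − 110 = 125 bands formed after it.
Excluding 17 false bands: 125 − 17 = 108.
The band at the ventral margin is 1927 CE, so the spawning break dates to 1927 − 108 = 1819 CE.

1819 CE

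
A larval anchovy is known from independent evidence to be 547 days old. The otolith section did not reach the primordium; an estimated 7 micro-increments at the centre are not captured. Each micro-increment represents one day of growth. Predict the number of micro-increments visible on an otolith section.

540 micro-increments

One micro-increment per day gives 547 micro-increments over 547 days.
Less the 7 uncaptured micro-increments: 547 − 7 = 540.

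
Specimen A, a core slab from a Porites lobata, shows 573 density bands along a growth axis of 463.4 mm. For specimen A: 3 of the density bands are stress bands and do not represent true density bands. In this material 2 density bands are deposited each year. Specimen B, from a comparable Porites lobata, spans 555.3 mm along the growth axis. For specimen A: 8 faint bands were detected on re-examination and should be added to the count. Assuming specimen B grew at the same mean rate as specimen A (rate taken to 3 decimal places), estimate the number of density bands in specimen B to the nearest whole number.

Specimen A: true density band count = 573 − 3 + 8 = 578.
Specimen A: dividing by 2 density bands per year: 578 / 2 = 289 years.
A: Extension rate ≈ 463.4 / 289 = 1.603 mm per year.
For B, 555.3 / 1.603 = 346.41 years; at 2 density bands per year that is 346.41 × 2 ≈ 693 density bands.

693 density bands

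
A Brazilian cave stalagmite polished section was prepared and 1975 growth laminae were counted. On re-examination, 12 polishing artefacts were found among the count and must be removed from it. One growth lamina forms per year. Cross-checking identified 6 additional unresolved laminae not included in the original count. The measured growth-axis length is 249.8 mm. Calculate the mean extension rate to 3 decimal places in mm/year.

True growth lamina count = 1975 − 12 + 6 = 1969.
Extension rate ≈ 249.8 / 1969 = 0.127 mm/year.

0.127 mm/year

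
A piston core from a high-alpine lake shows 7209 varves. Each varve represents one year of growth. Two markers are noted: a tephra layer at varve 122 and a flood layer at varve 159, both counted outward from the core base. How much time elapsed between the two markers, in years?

159 − 122 = 37 varves lie between the two events.
That is 37 years at one varve per year.

37 years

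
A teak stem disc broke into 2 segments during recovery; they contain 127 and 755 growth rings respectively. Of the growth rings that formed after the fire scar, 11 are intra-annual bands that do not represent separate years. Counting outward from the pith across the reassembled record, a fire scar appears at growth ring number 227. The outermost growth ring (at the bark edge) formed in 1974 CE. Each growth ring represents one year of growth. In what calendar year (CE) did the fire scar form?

1330 CE

Total growth rings = 127 + 755 = 882.
882 − 227 = 655 growth rings lie beyond the fire scar toward the bark edge.
Removing the 11 false growth rings leaves 655 − 11 = 644 true growth rings beyond the fire scar.
Counting back 644 years from 1974 CE places the fire scar in 1974 − 644 = 1330 CE.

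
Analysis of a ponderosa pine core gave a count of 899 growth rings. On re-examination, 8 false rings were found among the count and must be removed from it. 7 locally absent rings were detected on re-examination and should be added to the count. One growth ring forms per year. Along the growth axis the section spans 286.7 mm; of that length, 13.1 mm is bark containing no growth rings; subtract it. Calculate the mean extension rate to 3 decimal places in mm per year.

Adjusted count: 899 − 8 + 7 = 898 growth rings.
Net length = 286.7 − 13.1 = 273.6 mm.
Mean rate = 273.6 mm / 898 years ≈ 0.305 mm per year.

0.305 mm per year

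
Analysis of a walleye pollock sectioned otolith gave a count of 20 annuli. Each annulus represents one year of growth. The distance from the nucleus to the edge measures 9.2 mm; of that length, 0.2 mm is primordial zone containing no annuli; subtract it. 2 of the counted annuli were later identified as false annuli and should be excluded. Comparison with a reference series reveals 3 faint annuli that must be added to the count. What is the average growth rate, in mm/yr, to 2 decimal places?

True annulus count = 20 − 2 + 3 = 21.
The growth record spans 9.2 − 0.2 = 9.0 mm.
Extension rate ≈ 9.0 / 21 = 0.43 mm/yr.

0.43 mm/yr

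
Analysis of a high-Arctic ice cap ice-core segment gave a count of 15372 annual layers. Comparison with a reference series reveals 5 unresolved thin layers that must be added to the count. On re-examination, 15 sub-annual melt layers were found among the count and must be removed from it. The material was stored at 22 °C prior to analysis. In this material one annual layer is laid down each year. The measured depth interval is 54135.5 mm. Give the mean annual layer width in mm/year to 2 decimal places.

After corrections the count is 15372 − 15 + 5 = 15362 annual layers.
Mean rate = 54135.5 mm / 15362 years ≈ 3.52 mm/year.

3.52 mm/year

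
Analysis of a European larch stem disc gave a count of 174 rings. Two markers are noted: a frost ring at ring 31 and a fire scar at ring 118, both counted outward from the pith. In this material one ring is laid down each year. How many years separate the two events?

87 years

118 − 31 = 87 rings lie between the two events.
That is 87 years at one ring per year.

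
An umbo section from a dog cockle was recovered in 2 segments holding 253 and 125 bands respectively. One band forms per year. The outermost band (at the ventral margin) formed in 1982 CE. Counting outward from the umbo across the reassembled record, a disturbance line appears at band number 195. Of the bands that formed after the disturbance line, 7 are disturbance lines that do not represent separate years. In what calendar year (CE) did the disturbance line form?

1806 CE

Total bands = 253 + 125 = 378.
378 − 195 = 183 bands lie beyond the disturbance line toward the ventral margin.
Excluding 7 false bands: 183 − 7 = 176.
The band at the ventral margin is 1982 CE, so the disturbance line dates to 1982 − 176 = 1806 CE.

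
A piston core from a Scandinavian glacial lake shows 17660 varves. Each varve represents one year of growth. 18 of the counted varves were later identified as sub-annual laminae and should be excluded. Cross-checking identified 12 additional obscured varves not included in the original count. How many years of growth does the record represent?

17654 years

Adjusted count: 17660 − 18 + 12 = 17654 varves.
With a one-to-one varve periodicity this is 17654 years.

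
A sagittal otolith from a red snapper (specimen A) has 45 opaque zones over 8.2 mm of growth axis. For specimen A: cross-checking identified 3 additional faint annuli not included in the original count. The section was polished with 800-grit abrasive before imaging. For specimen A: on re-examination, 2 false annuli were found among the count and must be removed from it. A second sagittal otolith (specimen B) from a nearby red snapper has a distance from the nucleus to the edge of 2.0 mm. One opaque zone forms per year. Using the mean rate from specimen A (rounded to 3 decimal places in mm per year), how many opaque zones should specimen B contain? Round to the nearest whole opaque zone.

11 opaque zones

Specimen A: true opaque zone count = 45 − 2 + 3 = 46.
A: Mean rate = 8.2 mm / 46 years ≈ 0.178 mm/yr.
Specimen B: 2.0 mm / 0.178 mm per year = 11.24 years ≈ 11 opaque zones.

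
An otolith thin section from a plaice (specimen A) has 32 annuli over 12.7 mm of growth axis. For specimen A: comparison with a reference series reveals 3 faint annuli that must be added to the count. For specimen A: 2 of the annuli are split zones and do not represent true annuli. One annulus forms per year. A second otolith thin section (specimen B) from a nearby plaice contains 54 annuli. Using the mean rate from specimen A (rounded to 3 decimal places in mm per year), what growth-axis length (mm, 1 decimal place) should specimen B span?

Specimen A: true annulus count = 32 − 2 + 3 = 33.
A: Mean rate = 12.7 mm / 33 years ≈ 0.385 mm/yr.
B's length ≈ 0.385 × 54 = 20.8 mm.

20.8 mm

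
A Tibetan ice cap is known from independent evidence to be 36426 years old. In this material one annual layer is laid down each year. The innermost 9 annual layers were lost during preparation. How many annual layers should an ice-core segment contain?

One annual layer per year gives 36426 annual layers over 36426 years.
Subtracting the 9 annual layers not captured gives 36426 − 9 = 36417 annual layers in the record.

36417 annual layers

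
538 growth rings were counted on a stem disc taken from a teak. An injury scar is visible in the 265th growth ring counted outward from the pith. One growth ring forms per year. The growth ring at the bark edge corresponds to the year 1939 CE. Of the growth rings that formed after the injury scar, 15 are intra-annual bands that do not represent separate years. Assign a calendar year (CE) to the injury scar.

Between growth ring 265 and the bark edge there are 538 − 265 = 273 growth rings.
Removing the 15 false growth rings leaves 273 − 15 = 258 true growth rings beyond the injury scar.
Counting back 258 years from 1939 CE places the injury scar in 1939 − 258 = 1681 CE.

1681 CE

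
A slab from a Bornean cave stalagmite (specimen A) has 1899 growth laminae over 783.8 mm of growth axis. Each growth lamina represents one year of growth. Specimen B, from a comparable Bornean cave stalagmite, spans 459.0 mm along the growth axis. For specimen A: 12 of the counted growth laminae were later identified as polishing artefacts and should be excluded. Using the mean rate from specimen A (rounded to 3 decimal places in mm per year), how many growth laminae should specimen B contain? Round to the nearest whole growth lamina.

Specimen A: correcting the raw count gives 1899 − 12 = 1887 true growth laminae.
A: Extension rate ≈ 783.8 / 1887 = 0.415 mm/year.
Specimen B: 459.0 mm / 0.415 mm per year = 1106.02 years ≈ 1106 growth laminae.

1106 growth laminae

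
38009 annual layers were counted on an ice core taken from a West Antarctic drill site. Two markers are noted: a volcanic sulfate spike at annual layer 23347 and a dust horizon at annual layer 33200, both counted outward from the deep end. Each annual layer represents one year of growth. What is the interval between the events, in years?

33200 − 23347 = 9853 annual layers lie between the two events.
One annual layer per year makes the interval 9853 years.

9853 years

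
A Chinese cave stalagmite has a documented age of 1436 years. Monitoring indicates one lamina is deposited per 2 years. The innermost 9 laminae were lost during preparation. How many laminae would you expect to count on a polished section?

One lamina every 2 years means 1436 / 2 = 718 laminae.
Less the 9 uncaptured laminae: 718 − 9 = 709.

709 laminae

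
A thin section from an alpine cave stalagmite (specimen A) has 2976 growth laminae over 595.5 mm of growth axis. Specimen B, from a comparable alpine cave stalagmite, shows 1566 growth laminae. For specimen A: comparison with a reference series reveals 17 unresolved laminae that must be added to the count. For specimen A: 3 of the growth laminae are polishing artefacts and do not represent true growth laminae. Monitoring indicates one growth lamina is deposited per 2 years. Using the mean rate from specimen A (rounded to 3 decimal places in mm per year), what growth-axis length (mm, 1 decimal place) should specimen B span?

313.2 mm

Specimen A: adjusted count: 2976 − 3 + 17 = 2990 growth laminae.
Specimen A: at 2 years per growth lamina, 2990 × 2 = 5980 years.
A: Mean rate = 595.5 mm / 5980 years ≈ 0.100 mm/year.
Specimen B: 1566 growth laminae at 2 years each span 1566 × 2 = 3132 years. Length of B = 0.100 × 3132 = 313.2 mm.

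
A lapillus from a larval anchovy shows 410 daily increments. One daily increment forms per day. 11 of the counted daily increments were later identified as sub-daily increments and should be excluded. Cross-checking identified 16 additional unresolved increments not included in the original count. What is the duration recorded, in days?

Adjusted count: 410 − 11 + 16 = 415 daily increments.
At one daily increment per day, that is 415 days.

415 days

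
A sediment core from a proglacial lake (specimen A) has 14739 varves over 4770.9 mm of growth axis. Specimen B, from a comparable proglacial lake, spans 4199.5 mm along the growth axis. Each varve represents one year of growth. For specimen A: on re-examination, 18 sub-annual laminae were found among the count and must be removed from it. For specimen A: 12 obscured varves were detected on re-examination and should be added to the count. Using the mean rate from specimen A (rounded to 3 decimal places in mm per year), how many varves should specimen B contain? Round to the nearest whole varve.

12961 varves

Specimen A: correcting the raw count gives 14739 − 18 + 12 = 14733 true varves.
A: Mean rate = 4770.9 mm / 14733 years ≈ 0.324 mm per year.
For B, 4199.5 / 0.324 = 12961.42 years ≈ 12961 varves.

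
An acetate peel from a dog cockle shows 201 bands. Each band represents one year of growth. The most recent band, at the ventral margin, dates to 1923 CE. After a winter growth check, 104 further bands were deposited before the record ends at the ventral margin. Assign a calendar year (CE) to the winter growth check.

104 bands post-date the winter growth check.
1923 − 104 = 1819 CE.

1819 CE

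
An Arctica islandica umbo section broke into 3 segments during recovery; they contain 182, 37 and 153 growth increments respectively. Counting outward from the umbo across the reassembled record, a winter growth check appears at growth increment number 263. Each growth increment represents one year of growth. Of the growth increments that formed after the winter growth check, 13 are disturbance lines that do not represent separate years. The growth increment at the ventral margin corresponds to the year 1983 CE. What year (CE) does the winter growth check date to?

1887 CE

Total growth increments = 182 + 37 + 153 = 372.
372 − 263 = 109 growth increments lie beyond the winter growth check toward the ventral margin.
109 − 13 false = 96 true growth increments after the winter growth check.
1983 − 96 = 1887 CE.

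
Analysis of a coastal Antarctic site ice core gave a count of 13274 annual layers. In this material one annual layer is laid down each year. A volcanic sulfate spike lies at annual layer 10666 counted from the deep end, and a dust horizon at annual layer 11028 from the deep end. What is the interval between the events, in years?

Separation: 11028 − 10666 = 362 annual layers.
That is 362 years at one annual layer per year.

362 years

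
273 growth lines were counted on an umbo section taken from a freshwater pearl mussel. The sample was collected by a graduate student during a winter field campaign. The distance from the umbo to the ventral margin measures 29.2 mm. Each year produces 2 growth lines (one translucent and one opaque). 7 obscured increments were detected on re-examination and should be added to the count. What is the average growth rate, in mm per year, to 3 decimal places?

Adjusted count: 273 + 7 = 280 growth lines.
With 2 growth lines per year, 280 / 2 = 140 years.
29.2 mm over 140 years gives 29.2 / 140 ≈ 0.209 mm per year.

0.209 mm per year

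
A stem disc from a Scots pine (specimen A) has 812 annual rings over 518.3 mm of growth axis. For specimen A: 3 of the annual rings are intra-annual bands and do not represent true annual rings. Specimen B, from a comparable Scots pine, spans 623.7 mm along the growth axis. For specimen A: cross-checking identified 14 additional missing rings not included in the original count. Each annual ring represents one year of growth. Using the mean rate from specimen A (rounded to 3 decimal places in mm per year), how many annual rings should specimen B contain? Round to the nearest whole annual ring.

Specimen A: after corrections the count is 812 − 3 + 14 = 823 annual rings.
A: 518.3 mm over 823 years gives 518.3 / 823 ≈ 0.630 mm/year.
B spans 623.7 / 0.630 = 990.00 years ≈ 990 annual rings.

990 annual rings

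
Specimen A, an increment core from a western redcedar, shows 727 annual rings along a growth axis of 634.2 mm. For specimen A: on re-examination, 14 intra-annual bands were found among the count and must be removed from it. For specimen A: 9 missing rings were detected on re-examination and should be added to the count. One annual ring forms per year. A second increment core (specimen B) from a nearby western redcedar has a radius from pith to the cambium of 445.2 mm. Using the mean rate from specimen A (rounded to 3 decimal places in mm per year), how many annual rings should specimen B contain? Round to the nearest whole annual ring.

Specimen A: adjusted count: 727 − 14 + 9 = 722 annual rings.
A: 634.2 mm over 722 years gives 634.2 / 722 ≈ 0.878 mm/yr.
For B, 445.2 / 0.878 = 507.06 years ≈ 507 annual rings.

507 annual rings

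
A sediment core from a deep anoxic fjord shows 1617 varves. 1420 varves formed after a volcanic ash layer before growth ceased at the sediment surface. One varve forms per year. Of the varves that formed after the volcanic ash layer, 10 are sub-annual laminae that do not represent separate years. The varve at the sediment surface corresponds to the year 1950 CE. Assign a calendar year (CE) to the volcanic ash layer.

There are 1420 varves younger than the volcanic ash layer.
Removing the 10 false varves leaves 1420 − 10 = 1410 true varves beyond the volcanic ash layer.
Counting back 1410 years from 1950 CE places the volcanic ash layer in 1950 − 1410 = 540 CE.

540 CE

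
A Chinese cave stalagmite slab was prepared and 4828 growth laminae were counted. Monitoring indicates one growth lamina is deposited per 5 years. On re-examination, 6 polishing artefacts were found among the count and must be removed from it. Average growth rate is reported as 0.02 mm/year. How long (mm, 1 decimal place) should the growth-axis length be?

482.2 mm

Correcting the raw count gives 4828 − 6 = 4822 true growth laminae.
At 5 years per growth lamina, 4822 × 5 = 24110 years.
Length ≈ 0.02 × 24110 = 482.2 mm.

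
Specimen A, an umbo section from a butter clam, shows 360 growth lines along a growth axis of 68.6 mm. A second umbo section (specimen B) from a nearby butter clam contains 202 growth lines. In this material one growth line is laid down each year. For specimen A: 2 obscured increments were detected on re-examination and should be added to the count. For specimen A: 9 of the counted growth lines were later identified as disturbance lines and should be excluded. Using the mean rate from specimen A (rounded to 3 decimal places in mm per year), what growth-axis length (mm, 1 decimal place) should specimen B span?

Specimen A: correcting the raw count gives 360 − 9 + 2 = 353 true growth lines.
A: Mean rate = 68.6 mm / 353 years ≈ 0.194 mm per year.
B's length ≈ 0.194 × 202 = 39.2 mm.

39.2 mm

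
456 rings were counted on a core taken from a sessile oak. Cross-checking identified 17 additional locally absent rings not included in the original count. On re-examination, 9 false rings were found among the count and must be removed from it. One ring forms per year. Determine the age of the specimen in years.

True ring count = 456 − 9 + 17 = 464.
With a one-to-one ring periodicity this is 464 years.

464 years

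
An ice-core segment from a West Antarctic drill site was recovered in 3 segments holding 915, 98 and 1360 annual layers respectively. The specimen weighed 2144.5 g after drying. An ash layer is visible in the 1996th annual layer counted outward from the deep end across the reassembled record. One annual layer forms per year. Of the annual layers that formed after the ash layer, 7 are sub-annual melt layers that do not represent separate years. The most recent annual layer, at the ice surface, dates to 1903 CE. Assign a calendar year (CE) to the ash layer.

1533 CE

Total annual layers = 915 + 98 + 1360 = 2373.
Between annual layer 1996 and the ice surface there are 2373 − 1996 = 377 annual layers.
Removing the 7 false annual layers leaves 377 − 7 = 370 true annual layers beyond the ash layer.
The annual layer at the ice surface is 1903 CE, so the ash layer dates to 1903 − 370 = 1533 CE.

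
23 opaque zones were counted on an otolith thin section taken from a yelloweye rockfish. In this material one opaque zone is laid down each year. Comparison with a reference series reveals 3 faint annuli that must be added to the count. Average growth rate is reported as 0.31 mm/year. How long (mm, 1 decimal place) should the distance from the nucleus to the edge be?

8.1 mm

After corrections the count is 23 + 3 = 26 opaque zones.
Length ≈ 0.31 × 26 = 8.1 mm.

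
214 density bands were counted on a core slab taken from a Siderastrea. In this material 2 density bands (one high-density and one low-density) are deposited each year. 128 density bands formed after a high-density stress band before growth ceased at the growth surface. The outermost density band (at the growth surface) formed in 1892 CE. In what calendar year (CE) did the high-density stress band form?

There are 128 density bands younger than the high-density stress band.
128 density bands at 2 per year is 128 / 2 = 64 years.
The density band at the growth surface is 1892 CE, so the high-density stress band dates to 1892 − 64 = 1828 CE.

1828 CE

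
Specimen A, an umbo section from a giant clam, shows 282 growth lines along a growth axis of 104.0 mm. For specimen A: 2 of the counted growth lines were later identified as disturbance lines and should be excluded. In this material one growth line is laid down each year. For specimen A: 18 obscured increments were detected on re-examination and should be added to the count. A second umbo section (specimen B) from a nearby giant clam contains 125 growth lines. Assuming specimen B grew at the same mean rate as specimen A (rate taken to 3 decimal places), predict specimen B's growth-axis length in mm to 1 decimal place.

43.6 mm

Specimen A: adjusted count: 282 − 2 + 18 = 298 growth lines.
A: 104.0 mm over 298 years gives 104.0 / 298 ≈ 0.349 mm/yr.
For B, 0.349 mm/year × 125 years = 43.6 mm.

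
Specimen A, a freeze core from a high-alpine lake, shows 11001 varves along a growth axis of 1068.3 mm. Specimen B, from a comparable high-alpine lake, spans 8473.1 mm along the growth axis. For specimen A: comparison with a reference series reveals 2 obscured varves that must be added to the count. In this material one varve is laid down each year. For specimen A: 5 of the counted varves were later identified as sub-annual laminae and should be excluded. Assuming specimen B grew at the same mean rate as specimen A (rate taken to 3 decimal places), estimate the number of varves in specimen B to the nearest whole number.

87352 varves

Specimen A: adjusted count: 11001 − 5 + 2 = 10998 varves.
A: 1068.3 mm over 10998 years gives 1068.3 / 10998 ≈ 0.097 mm per year.
For B, 8473.1 / 0.097 = 87351.55 years ≈ 87352 varves.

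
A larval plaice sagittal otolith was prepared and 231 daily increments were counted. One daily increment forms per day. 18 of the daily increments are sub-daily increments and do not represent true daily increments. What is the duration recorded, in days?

213 d

After corrections the count is 231 − 18 = 213 daily increments.
With a one-to-one daily increment periodicity this is 213 days.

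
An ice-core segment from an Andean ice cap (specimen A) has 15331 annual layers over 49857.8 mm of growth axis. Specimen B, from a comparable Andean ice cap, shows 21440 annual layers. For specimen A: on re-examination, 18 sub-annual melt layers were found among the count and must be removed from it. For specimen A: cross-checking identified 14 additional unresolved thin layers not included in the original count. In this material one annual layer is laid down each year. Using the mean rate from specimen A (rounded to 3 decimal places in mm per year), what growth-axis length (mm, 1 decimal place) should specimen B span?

69744.3 mm

Specimen A: correcting the raw count gives 15331 − 18 + 14 = 15327 true annual layers.
A: Extension rate ≈ 49857.8 / 15327 = 3.253 mm per year.
For B, 3.253 mm/year × 21440 years = 69744.3 mm.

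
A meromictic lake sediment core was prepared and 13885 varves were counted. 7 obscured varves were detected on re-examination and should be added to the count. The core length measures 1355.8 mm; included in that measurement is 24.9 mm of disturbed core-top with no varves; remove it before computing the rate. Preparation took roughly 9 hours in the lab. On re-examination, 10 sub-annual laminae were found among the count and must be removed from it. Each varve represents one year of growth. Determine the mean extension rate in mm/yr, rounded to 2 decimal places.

0.10 mm/yr

After corrections the count is 13885 − 10 + 7 = 13882 varves.
Removing the 24.9 mm offcut leaves 1355.8 − 24.9 = 1330.9 mm.
Mean rate = 1330.9 mm / 13882 years ≈ 0.10 mm/yr.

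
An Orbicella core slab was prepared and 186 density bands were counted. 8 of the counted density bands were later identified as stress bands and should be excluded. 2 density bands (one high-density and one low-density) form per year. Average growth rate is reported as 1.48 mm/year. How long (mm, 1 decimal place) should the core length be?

True density band count = 186 − 8 = 178.
Dividing by 2 density bands per year: 178 / 2 = 89 years.
Predicted length = 1.48 mm/year × 89 years = 131.7 mm.

131.7 mm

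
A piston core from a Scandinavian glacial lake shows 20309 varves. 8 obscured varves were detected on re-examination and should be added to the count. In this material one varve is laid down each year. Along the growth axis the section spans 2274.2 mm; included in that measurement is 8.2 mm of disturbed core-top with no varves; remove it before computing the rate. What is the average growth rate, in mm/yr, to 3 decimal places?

0.112 mm/yr

Adjusted count: 20309 + 8 = 20317 varves.
Net length = 2274.2 − 8.2 = 2266.0 mm.
Mean rate = 2266.0 mm / 20317 years ≈ 0.112 mm/yr.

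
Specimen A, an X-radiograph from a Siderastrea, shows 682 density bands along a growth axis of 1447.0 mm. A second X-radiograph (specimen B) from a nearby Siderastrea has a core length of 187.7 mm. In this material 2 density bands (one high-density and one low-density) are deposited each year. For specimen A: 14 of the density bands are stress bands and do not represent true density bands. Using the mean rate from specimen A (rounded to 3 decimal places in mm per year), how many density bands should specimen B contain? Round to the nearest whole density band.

Specimen A: after corrections the count is 682 − 14 = 668 density bands.
Specimen A: with 2 density bands per year, 668 / 2 = 334 years.
A: 1447.0 mm over 334 years gives 1447.0 / 334 ≈ 4.332 mm per year.
Specimen B: 187.7 mm / 4.332 mm per year = 43.33 years; at 2 density bands per year that is 43.33 × 2 ≈ 87 density bands.

87 density bands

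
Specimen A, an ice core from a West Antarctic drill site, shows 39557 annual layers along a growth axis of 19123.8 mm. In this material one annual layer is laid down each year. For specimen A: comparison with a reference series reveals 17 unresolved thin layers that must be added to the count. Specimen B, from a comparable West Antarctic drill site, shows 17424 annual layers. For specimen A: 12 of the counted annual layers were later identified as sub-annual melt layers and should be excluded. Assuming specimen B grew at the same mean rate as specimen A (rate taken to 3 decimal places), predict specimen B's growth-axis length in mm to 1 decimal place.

Specimen A: adjusted count: 39557 − 12 + 17 = 39562 annual layers.
A: Mean rate = 19123.8 mm / 39562 years ≈ 0.483 mm/yr.
For B, 0.483 mm/year × 17424 years = 8415.8 mm.

8415.8 mm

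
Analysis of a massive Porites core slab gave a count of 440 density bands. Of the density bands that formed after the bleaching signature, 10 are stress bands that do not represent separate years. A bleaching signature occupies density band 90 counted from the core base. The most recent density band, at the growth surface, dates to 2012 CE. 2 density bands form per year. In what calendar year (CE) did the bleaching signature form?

1842 CE

Between density band 90 and the growth surface there are 440 − 90 = 350 density bands.
350 − 10 false = 340 true density bands after the bleaching signature.
Dividing by 2 density bands per year: 340 / 2 = 170 years.
Counting back 170 years from 2012 CE places the bleaching signature in 2012 − 170 = 1842 CE.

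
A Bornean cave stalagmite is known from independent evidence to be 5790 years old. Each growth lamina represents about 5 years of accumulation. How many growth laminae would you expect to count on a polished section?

Expected growth laminae: 5790 / 5 = 1158.
So 1158 growth laminae should be present.

1158 growth laminae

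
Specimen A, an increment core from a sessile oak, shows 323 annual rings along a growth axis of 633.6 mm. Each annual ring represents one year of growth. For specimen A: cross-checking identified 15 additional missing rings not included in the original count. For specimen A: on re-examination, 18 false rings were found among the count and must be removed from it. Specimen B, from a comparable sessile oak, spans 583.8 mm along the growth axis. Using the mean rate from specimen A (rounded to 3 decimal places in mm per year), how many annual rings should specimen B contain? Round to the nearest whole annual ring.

Specimen A: true annual ring count = 323 − 18 + 15 = 320.
A: Extension rate ≈ 633.6 / 320 = 1.980 mm/year.
B spans 583.8 / 1.980 = 294.85 years ≈ 295 annual rings.

295 annual rings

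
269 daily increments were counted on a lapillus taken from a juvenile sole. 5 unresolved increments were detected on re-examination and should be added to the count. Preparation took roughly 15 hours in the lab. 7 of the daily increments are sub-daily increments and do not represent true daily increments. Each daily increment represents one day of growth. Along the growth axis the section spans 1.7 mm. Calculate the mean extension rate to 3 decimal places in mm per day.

0.006 mm per day

True daily increment count = 269 − 7 + 5 = 267.
1.7 mm over 267 days gives 1.7 / 267 ≈ 0.006 mm per day.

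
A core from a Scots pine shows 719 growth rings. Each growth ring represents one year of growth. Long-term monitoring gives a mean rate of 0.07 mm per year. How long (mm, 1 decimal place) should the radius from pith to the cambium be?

50.3 mm

The record spans 719 years at 0.07 mm per year.
Length ≈ 0.07 × 719 = 50.3 mm.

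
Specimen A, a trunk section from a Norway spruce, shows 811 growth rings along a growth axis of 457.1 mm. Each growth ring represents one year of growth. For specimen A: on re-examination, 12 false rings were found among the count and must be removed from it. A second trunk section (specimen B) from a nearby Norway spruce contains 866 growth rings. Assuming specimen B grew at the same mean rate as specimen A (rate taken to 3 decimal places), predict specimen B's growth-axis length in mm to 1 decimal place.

Specimen A: adjusted count: 811 − 12 = 799 growth rings.
A: Extension rate ≈ 457.1 / 799 = 0.572 mm per year.
For B, 0.572 mm/year × 866 years = 495.4 mm.

495.4 mm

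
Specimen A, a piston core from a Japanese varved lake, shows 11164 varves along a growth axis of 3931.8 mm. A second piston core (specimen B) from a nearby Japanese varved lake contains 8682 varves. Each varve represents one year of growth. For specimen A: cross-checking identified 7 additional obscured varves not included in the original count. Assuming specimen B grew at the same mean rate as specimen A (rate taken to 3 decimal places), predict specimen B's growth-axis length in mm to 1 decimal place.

Specimen A: after corrections the count is 11164 + 7 = 11171 varves.
A: Extension rate ≈ 3931.8 / 11171 = 0.352 mm/year.
For B, 0.352 mm/year × 8682 years = 3056.1 mm.

3056.1 mm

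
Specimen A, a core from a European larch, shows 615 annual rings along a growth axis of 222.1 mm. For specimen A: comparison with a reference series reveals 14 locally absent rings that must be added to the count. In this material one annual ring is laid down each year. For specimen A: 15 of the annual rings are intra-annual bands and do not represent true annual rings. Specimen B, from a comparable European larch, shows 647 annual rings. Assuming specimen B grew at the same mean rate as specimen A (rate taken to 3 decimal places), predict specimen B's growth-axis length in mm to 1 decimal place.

234.2 mm

Specimen A: adjusted count: 615 − 15 + 14 = 614 annual rings.
A: Extension rate ≈ 222.1 / 614 = 0.362 mm per year.
B's length ≈ 0.362 × 647 = 234.2 mm.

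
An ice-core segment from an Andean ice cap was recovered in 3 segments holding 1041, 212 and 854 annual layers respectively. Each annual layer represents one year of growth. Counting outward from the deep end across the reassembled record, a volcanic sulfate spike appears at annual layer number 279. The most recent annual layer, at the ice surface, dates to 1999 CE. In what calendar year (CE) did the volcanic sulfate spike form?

171 CE

Total annual layers = 1041 + 212 + 854 = 2107.
The volcanic sulfate spike sits at annual layer 279 from the deep end, so 2107 − 279 = 1828 annual layers formed after it.
1999 − 1828 = 171 CE.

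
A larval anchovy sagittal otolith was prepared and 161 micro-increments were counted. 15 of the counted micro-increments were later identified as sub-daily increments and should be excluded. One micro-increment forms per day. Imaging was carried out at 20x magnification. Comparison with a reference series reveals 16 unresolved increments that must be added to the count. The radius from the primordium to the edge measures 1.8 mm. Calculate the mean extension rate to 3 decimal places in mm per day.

After corrections the count is 161 − 15 + 16 = 162 micro-increments.
1.8 mm over 162 days gives 1.8 / 162 ≈ 0.011 mm per day.

0.011 mm per day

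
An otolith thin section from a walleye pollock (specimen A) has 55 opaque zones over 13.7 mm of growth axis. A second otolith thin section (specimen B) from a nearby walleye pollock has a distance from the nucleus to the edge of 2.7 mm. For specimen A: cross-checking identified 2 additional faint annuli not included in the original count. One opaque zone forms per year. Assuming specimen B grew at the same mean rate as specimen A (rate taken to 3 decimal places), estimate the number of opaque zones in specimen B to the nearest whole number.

Specimen A: after corrections the count is 55 + 2 = 57 opaque zones.
A: 13.7 mm over 57 years gives 13.7 / 57 ≈ 0.240 mm/yr.
For B, 2.7 / 0.240 = 11.25 years ≈ 11 opaque zones.

11 opaque zones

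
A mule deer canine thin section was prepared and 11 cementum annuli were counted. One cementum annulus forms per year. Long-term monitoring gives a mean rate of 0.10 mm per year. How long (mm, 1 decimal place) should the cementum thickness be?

The record spans 11 years at 0.10 mm per year.
Predicted length = 0.10 mm/year × 11 years = 1.1 mm.

1.1 mm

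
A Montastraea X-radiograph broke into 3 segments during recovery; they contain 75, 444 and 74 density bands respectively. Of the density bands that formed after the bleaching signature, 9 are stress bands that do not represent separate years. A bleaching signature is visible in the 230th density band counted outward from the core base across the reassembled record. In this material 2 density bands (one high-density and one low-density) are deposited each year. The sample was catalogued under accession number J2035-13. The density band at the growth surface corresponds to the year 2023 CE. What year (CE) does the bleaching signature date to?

Total density bands = 75 + 444 + 74 = 593.
Between density band 230 and the growth surface there are 593 − 230 = 363 density bands.
Removing the 9 false density bands leaves 363 − 9 = 354 true density bands beyond the bleaching signature.
354 density bands at 2 per year is 354 / 2 = 177 years.
The density band at the growth surface is 2023 CE, so the bleaching signature dates to 2023 − 177 = 1846 CE.

1846 CE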